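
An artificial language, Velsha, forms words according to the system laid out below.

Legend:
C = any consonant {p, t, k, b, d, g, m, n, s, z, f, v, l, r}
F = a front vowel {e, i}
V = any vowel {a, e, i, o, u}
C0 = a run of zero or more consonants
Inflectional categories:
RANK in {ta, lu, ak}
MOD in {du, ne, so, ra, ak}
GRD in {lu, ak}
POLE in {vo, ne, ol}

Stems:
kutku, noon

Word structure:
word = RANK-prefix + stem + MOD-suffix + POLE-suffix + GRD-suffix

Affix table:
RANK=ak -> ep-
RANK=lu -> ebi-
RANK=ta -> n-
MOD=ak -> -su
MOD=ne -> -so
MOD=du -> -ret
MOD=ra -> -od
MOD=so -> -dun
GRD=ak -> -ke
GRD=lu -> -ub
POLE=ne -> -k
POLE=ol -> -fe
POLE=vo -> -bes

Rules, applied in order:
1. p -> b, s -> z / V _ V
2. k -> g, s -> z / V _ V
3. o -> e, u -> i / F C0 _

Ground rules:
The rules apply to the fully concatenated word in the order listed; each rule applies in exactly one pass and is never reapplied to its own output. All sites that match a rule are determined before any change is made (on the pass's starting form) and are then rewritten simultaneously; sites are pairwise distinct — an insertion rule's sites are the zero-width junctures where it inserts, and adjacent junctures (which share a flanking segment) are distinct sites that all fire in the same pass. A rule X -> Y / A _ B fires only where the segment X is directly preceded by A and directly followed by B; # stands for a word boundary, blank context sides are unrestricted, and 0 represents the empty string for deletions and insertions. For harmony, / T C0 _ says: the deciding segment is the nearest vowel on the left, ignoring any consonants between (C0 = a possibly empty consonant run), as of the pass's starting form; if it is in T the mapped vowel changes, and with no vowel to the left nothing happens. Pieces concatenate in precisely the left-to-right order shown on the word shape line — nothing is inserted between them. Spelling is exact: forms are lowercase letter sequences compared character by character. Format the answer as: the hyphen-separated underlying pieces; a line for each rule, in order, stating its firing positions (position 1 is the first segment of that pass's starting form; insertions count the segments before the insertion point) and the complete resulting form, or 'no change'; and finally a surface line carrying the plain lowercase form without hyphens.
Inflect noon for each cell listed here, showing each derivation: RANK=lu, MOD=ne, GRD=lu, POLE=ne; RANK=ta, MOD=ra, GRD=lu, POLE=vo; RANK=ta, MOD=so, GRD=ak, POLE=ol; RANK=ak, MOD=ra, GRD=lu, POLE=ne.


cell RANK=lu, MOD=ne, GRD=lu, POLE=ne:
underlying: ebi-noon-so-k-ub
1. p -> b, s -> z / V _ V: no change
2. k -> g, s -> z / V _ V: fires at position(s) 10: ebinoonsogub
3. o -> e, u -> i / F C0 _: fires at position(s) 5: ebineonsogub
surface: ebineonsogub

cell RANK=ta, MOD=ra, GRD=lu, POLE=vo:
underlying: n-noon-od-bes-ub
1. p -> b, s -> z / V _ V: fires at position(s) 10: nnoonodbezub
2. k -> g, s -> z / V _ V: no change
3. o -> e, u -> i / F C0 _: fires at position(s) 11: nnoonodbezib
surface: nnoonodbezib

cell RANK=ta, MOD=so, GRD=ak, POLE=ol:
underlying: n-noon-dun-fe-ke
1. p -> b, s -> z / V _ V: no change
2. k -> g, s -> z / V _ V: fires at position(s) 11: nnoondunfege
3. o -> e, u -> i / F C0 _: no change
surface: nnoondunfege

cell RANK=ak, MOD=ra, GRD=lu, POLE=ne:
underlying: ep-noon-od-k-ub
1. p -> b, s -> z / V _ V: no change
2. k -> g, s -> z / V _ V: no change
3. o -> e, u -> i / F C0 _: fires at position(s) 4: epneonodkub
surface: epneonodkub


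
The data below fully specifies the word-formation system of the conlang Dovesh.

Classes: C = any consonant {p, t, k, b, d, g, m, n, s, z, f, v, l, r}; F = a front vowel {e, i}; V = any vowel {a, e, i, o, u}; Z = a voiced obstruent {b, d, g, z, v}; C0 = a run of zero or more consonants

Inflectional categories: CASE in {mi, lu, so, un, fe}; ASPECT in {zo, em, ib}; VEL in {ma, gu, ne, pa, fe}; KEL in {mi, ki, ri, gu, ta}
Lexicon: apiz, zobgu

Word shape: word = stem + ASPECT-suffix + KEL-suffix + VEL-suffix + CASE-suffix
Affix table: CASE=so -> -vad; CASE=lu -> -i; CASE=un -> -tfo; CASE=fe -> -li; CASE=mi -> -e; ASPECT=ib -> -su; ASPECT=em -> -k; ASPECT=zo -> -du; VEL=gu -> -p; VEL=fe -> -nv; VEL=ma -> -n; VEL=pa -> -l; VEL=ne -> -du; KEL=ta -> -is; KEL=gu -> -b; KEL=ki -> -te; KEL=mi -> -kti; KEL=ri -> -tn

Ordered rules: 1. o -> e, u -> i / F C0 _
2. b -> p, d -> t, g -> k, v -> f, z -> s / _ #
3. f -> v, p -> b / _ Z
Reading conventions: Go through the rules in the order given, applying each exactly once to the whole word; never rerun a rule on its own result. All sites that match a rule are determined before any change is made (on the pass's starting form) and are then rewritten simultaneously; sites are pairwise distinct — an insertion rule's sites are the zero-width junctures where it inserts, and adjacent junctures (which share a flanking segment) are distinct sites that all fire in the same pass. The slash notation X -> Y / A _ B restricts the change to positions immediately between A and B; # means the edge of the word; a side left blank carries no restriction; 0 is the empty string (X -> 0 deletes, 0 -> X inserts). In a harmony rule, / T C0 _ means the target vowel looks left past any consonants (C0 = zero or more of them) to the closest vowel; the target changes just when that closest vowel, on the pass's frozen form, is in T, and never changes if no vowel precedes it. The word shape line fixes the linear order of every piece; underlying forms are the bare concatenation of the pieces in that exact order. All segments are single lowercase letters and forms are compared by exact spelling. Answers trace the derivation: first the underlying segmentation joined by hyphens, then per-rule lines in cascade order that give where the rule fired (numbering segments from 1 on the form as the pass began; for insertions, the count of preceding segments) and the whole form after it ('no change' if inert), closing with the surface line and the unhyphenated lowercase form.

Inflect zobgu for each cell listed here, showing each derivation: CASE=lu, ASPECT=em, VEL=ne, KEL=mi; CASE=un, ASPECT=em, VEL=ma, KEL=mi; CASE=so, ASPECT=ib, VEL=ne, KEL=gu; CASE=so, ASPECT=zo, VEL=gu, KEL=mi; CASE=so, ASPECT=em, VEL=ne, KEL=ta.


cell CASE=lu, ASPECT=em, VEL=ne, KEL=mi:
underlying: zobgu-k-kti-du-i
1. o -> e, u -> i / F C0 _: fires at position(s) 11: zobgukktidii
2. b -> p, d -> t, g -> k, v -> f, z -> s / _ #: no change
3. f -> v, p -> b / _ Z: no change
surface: zobgukktidii

cell CASE=un, ASPECT=em, VEL=ma, KEL=mi:
underlying: zobgu-k-kti-n-tfo
1. o -> e, u -> i / F C0 _: fires at position(s) 13: zobgukktintfe
2. b -> p, d -> t, g -> k, v -> f, z -> s / _ #: no change
3. f -> v, p -> b / _ Z: no change
surface: zobgukktintfe

cell CASE=so, ASPECT=ib, VEL=ne, KEL=gu:
underlying: zobgu-su-b-du-vad
1. o -> e, u -> i / F C0 _: no change
2. b -> p, d -> t, g -> k, v -> f, z -> s / _ #: fires at position(s) 13: zobgusubduvat
3. f -> v, p -> b / _ Z: no change
surface: zobgusubduvat

cell CASE=so, ASPECT=zo, VEL=gu, KEL=mi:
underlying: zobgu-du-kti-p-vad
1. o -> e, u -> i / F C0 _: no change
2. b -> p, d -> t, g -> k, v -> f, z -> s / _ #: fires at position(s) 14: zobguduktipvat
3. f -> v, p -> b / _ Z: fires at position(s) 11: zobguduktibvat
surface: zobguduktibvat

cell CASE=so, ASPECT=em, VEL=ne, KEL=ta:
underlying: zobgu-k-is-du-vad
1. o -> e, u -> i / F C0 _: fires at position(s) 10: zobgukisdivad
2. b -> p, d -> t, g -> k, v -> f, z -> s / _ #: fires at position(s) 13: zobgukisdivat
3. f -> v, p -> b / _ Z: no change
surface: zobgukisdivat


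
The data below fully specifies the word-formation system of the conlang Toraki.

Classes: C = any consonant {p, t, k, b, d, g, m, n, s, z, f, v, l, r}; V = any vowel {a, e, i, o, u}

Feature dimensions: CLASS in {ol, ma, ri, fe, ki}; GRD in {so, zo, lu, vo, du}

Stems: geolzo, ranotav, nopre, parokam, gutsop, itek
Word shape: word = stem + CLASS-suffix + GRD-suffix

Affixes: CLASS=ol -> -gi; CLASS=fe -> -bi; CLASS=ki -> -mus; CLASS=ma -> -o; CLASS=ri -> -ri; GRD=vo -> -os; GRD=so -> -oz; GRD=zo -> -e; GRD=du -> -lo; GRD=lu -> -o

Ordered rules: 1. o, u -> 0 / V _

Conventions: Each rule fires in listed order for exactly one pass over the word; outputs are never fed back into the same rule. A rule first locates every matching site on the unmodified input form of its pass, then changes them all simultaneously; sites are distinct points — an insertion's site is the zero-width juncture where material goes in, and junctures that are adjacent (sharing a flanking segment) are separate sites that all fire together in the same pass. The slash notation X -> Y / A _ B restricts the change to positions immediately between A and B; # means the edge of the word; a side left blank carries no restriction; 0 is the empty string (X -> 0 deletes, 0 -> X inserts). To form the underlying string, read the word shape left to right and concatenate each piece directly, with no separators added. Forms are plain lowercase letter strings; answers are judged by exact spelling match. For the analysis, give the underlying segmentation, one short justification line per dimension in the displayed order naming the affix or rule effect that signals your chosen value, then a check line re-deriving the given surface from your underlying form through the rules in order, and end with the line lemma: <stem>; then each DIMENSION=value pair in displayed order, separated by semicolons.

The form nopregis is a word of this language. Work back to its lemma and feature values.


underlying: nopre-gi-os
CLASS=ol - signalled by the affix -gi
GRD=vo - signalled by the affix -os
check: nopregios -> nopregis
lemma: nopre; CLASS=ol; GRD=vo


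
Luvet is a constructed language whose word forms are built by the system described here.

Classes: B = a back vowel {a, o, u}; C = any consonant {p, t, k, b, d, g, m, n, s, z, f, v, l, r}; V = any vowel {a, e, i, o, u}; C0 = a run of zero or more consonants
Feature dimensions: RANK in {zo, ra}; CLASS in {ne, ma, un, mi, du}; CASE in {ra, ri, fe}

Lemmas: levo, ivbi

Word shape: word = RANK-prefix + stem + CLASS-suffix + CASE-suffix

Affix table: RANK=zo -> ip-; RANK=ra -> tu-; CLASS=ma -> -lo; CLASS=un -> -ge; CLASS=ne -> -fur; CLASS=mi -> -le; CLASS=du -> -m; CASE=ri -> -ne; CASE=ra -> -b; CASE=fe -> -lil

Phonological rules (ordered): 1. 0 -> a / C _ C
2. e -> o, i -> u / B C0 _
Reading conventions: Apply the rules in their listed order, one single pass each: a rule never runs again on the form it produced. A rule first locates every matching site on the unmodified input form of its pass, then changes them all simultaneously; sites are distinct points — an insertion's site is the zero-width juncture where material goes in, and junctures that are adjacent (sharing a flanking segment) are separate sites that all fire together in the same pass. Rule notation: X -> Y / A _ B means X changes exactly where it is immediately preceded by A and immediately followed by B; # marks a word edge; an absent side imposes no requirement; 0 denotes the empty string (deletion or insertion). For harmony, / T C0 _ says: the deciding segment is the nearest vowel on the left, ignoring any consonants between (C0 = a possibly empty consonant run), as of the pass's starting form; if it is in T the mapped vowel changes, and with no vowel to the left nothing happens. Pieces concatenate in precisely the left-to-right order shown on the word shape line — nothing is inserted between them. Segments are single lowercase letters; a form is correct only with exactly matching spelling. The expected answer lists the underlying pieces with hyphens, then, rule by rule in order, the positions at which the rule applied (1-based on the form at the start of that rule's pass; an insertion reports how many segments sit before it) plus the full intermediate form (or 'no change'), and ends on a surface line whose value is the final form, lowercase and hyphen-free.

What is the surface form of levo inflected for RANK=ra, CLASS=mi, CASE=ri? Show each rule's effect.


underlying: tu-levo-le-ne
1. 0 -> a / C _ C: no change
2. e -> o, i -> u / B C0 _: fires at position(s) 4, 8: tulovolone
surface: tulovolone


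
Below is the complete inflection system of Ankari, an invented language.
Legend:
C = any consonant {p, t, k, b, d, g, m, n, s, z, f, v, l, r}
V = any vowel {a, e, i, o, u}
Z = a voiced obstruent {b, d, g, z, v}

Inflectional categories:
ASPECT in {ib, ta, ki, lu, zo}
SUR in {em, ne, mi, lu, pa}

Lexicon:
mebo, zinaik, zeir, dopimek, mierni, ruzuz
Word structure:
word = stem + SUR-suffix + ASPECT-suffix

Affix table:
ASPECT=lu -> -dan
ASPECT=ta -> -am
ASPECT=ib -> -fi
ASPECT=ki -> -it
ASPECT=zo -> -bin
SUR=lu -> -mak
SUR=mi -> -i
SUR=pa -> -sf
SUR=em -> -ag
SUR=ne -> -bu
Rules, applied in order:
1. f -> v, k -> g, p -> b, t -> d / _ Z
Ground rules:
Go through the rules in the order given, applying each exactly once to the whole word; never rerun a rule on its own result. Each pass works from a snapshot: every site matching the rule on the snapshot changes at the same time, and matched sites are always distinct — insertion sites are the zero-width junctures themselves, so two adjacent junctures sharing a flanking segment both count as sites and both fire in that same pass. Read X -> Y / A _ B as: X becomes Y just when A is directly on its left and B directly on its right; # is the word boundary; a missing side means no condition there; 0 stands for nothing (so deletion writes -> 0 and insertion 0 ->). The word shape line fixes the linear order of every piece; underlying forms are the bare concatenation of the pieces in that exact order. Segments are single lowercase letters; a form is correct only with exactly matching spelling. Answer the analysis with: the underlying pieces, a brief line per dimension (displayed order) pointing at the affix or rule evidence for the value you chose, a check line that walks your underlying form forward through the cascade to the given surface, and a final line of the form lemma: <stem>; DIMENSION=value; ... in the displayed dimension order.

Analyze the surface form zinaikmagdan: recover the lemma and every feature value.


underlying: zinaik-mak-dan
ASPECT=lu - signalled by the affix -dan
SUR=lu - signalled by the affix -mak
check: zinaikmakdan -> zinaikmagdan
lemma: zinaik; ASPECT=lu; SUR=lu


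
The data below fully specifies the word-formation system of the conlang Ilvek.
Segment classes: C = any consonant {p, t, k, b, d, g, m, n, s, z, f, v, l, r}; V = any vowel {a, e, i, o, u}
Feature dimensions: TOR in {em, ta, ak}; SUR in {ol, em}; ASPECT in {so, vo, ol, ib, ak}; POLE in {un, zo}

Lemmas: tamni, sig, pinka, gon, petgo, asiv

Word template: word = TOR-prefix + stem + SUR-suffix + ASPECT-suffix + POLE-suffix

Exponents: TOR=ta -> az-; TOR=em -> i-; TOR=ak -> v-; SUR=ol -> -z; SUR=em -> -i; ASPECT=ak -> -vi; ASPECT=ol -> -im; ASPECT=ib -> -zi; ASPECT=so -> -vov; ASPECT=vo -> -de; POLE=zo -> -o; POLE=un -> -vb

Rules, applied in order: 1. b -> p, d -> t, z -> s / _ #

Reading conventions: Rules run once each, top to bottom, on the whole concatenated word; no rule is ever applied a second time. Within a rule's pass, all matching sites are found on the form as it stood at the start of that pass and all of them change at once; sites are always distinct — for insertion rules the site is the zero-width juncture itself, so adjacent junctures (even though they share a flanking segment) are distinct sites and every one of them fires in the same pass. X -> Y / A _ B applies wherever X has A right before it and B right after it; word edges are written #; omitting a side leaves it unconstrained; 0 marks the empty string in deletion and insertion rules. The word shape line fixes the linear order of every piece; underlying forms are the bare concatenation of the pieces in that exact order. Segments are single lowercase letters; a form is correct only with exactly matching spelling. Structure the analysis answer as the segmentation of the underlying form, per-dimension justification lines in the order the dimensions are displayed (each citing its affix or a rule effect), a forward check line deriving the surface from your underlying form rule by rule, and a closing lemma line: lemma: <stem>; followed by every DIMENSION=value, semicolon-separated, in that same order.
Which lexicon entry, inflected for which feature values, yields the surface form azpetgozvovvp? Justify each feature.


underlying: az-petgo-z-vov-vb
TOR=ta - signalled by the affix az-
SUR=ol - signalled by the affix -z
ASPECT=so - signalled by the affix -vov
POLE=un - signalled by the affix -vb
check: azpetgozvovvb -> azpetgozvovvp
lemma: petgo; TOR=ta; SUR=ol; ASPECT=so; POLE=un


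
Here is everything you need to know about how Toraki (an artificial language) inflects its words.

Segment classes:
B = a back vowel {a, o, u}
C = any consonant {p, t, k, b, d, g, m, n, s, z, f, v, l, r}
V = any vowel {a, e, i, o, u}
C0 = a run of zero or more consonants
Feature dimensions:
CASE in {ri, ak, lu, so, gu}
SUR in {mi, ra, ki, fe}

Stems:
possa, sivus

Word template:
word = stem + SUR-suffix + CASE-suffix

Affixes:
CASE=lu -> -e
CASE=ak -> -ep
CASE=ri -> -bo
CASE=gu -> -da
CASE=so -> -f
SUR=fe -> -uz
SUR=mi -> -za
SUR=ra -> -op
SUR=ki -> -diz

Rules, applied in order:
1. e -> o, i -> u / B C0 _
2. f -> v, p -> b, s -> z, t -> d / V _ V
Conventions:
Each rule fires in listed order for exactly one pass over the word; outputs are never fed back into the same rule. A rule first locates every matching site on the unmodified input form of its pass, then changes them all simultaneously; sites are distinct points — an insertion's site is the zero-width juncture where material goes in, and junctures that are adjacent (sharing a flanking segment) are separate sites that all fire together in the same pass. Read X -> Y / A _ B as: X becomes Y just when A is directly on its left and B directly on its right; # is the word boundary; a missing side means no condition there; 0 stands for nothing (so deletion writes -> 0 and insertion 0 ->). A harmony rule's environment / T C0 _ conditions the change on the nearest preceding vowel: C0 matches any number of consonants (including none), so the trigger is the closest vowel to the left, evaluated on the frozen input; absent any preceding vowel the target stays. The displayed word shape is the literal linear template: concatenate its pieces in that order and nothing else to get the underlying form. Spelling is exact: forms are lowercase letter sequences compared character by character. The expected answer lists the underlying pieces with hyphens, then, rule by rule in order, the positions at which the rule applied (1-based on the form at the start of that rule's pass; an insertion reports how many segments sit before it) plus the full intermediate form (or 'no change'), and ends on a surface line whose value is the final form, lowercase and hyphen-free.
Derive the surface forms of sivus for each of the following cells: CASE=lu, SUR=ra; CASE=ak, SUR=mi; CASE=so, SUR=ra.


cell CASE=lu, SUR=ra:
underlying: sivus-op-e
1. e -> o, i -> u / B C0 _: fires at position(s) 8: sivusopo
2. f -> v, p -> b, s -> z, t -> d / V _ V: fires at position(s) 5, 7: sivuzobo
surface: sivuzobo

cell CASE=ak, SUR=mi:
underlying: sivus-za-ep
1. e -> o, i -> u / B C0 _: fires at position(s) 8: sivuszaop
2. f -> v, p -> b, s -> z, t -> d / V _ V: no change
surface: sivuszaop

cell CASE=so, SUR=ra:
underlying: sivus-op-f
1. e -> o, i -> u / B C0 _: no change
2. f -> v, p -> b, s -> z, t -> d / V _ V: fires at position(s) 5: sivuzopf
surface: sivuzopf


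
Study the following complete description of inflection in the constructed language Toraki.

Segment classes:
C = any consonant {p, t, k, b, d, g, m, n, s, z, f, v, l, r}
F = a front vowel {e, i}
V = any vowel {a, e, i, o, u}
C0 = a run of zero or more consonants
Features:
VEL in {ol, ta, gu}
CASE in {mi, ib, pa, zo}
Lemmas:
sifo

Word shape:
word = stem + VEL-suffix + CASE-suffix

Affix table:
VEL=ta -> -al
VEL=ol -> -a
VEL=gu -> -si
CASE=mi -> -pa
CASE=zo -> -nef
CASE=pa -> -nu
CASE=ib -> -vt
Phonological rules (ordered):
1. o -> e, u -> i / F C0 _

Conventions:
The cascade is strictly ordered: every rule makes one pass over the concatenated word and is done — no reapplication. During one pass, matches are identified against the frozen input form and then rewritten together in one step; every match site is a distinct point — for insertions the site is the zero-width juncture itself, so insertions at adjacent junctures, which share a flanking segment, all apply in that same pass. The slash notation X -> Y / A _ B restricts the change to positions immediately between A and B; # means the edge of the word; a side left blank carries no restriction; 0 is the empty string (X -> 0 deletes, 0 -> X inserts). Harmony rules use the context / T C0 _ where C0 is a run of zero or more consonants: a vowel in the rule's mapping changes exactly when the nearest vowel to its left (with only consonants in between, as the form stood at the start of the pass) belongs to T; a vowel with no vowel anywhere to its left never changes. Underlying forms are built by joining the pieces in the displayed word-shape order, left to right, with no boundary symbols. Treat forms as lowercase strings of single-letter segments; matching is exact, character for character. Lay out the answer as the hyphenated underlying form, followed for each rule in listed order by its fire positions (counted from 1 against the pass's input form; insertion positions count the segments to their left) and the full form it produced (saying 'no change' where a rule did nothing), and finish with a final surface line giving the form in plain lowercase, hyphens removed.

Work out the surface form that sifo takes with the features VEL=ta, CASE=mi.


underlying: sifo-al-pa
1. o -> e, u -> i / F C0 _: fires at position(s) 4: sifealpa
surface: sifealpa


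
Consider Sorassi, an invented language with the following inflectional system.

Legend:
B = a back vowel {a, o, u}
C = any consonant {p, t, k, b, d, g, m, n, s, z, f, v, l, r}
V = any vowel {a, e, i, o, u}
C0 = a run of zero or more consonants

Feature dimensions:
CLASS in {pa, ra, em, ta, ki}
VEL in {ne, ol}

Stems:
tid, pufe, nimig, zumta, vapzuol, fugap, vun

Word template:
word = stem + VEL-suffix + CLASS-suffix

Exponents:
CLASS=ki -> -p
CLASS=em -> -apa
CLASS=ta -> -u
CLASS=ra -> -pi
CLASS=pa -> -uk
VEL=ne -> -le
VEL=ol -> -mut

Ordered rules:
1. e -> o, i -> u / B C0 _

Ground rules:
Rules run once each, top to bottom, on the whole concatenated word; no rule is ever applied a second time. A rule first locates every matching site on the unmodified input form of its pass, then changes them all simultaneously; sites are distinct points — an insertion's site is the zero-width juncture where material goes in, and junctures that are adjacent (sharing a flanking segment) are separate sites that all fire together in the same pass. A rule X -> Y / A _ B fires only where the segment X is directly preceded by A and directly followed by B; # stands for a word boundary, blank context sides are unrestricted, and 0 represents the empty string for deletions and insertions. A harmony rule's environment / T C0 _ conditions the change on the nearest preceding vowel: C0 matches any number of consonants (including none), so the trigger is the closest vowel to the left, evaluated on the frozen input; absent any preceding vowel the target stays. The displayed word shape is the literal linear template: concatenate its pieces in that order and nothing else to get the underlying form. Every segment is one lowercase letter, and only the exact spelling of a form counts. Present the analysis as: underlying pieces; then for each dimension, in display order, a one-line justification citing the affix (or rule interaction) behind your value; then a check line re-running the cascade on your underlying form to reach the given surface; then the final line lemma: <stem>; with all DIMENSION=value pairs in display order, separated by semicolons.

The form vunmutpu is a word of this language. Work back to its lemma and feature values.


underlying: vun-mut-pi
CLASS=ra - signalled by the affix -pi
VEL=ol - signalled by the affix -mut
check: vunmutpi -> vunmutpu
lemma: vun; CLASS=ra; VEL=ol


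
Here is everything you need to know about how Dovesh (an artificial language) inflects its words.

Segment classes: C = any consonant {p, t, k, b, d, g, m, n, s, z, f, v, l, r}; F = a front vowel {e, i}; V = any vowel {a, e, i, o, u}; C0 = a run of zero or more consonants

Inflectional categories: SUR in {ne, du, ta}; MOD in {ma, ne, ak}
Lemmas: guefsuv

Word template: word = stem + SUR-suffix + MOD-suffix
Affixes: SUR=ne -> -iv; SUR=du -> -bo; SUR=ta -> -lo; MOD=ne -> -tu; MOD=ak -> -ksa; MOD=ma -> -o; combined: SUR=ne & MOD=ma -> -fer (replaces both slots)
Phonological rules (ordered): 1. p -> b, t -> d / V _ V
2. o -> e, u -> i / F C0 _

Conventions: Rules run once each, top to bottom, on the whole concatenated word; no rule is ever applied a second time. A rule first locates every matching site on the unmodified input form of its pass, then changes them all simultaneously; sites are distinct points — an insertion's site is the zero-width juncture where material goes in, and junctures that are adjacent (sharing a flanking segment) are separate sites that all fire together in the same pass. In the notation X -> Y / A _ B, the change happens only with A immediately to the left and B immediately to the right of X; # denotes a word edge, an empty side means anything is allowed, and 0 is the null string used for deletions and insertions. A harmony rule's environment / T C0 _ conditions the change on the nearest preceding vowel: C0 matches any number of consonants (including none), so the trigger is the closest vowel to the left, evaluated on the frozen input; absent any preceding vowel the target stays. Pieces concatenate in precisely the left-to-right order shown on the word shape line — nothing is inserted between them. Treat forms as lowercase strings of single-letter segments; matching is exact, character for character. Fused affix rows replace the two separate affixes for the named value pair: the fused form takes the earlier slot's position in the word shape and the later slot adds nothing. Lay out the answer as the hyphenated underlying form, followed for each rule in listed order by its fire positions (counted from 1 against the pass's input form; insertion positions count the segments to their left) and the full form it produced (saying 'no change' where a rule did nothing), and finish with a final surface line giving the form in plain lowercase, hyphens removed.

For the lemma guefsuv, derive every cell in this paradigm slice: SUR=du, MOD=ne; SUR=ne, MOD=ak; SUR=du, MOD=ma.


cell SUR=du, MOD=ne:
underlying: guefsuv-bo-tu
1. p -> b, t -> d / V _ V: fires at position(s) 10: guefsuvbodu
2. o -> e, u -> i / F C0 _: fires at position(s) 6: guefsivbodu
surface: guefsivbodu

cell SUR=ne, MOD=ak:
underlying: guefsuv-iv-ksa
1. p -> b, t -> d / V _ V: no change
2. o -> e, u -> i / F C0 _: fires at position(s) 6: guefsivivksa
surface: guefsivivksa

cell SUR=du, MOD=ma:
underlying: guefsuv-bo-o
1. p -> b, t -> d / V _ V: no change
2. o -> e, u -> i / F C0 _: fires at position(s) 6: guefsivboo
surface: guefsivboo


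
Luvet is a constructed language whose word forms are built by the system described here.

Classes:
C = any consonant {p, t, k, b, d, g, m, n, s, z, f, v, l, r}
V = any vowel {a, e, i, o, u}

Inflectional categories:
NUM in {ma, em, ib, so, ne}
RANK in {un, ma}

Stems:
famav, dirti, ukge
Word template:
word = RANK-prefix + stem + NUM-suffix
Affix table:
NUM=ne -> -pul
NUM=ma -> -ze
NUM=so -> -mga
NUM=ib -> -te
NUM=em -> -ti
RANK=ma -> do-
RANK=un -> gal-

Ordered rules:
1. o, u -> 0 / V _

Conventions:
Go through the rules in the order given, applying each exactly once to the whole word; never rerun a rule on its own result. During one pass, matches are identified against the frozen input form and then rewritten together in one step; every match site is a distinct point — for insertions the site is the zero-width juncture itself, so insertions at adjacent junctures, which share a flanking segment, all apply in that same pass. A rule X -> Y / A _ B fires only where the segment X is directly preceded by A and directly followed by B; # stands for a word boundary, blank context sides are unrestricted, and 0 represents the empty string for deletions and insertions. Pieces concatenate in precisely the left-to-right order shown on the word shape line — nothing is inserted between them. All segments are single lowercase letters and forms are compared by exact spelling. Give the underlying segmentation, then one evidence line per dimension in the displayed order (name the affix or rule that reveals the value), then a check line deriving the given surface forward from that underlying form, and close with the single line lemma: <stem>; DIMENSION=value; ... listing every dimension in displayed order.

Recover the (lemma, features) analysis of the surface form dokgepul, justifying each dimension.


underlying: do-ukge-pul
NUM=ne - signalled by the affix -pul
RANK=ma - signalled by the affix do-
check: doukgepul -> dokgepul
lemma: ukge; NUM=ne; RANK=ma


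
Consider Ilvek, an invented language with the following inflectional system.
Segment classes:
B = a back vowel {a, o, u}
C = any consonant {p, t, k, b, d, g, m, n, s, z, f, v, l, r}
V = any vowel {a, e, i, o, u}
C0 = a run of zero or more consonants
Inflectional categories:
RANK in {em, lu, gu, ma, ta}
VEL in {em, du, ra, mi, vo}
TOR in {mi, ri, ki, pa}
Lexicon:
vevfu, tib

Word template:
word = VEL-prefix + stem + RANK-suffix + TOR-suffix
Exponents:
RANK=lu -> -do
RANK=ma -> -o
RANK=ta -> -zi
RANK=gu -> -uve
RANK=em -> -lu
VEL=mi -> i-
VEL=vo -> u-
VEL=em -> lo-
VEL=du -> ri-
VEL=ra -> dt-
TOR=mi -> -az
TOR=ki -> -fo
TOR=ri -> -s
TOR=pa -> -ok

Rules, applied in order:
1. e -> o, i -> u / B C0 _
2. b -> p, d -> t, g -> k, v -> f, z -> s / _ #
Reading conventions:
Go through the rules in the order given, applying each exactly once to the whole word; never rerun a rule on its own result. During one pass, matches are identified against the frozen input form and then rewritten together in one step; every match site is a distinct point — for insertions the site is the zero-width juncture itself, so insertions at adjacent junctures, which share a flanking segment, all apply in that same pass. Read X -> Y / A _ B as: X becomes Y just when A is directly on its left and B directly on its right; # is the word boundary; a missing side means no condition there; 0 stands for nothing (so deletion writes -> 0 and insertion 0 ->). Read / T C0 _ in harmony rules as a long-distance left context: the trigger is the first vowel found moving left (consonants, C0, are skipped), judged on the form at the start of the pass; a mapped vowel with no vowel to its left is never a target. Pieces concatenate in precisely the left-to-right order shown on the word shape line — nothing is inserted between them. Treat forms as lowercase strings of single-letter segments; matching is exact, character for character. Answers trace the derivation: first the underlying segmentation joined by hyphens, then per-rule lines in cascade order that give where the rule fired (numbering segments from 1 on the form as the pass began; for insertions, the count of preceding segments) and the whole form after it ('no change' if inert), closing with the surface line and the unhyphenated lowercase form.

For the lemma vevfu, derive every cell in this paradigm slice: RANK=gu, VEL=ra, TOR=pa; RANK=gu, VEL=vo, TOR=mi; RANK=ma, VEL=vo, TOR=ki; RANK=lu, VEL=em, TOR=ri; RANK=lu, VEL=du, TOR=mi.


cell RANK=gu, VEL=ra, TOR=pa:
underlying: dt-vevfu-uve-ok
1. e -> o, i -> u / B C0 _: fires at position(s) 10: dtvevfuuvook
2. b -> p, d -> t, g -> k, v -> f, z -> s / _ #: no change
surface: dtvevfuuvook

cell RANK=gu, VEL=vo, TOR=mi:
underlying: u-vevfu-uve-az
1. e -> o, i -> u / B C0 _: fires at position(s) 3, 9: uvovfuuvoaz
2. b -> p, d -> t, g -> k, v -> f, z -> s / _ #: fires at position(s) 11: uvovfuuvoas
surface: uvovfuuvoas

cell RANK=ma, VEL=vo, TOR=ki:
underlying: u-vevfu-o-fo
1. e -> o, i -> u / B C0 _: fires at position(s) 3: uvovfuofo
2. b -> p, d -> t, g -> k, v -> f, z -> s / _ #: no change
surface: uvovfuofo

cell RANK=lu, VEL=em, TOR=ri:
underlying: lo-vevfu-do-s
1. e -> o, i -> u / B C0 _: fires at position(s) 4: lovovfudos
2. b -> p, d -> t, g -> k, v -> f, z -> s / _ #: no change
surface: lovovfudos

cell RANK=lu, VEL=du, TOR=mi:
underlying: ri-vevfu-do-az
1. e -> o, i -> u / B C0 _: no change
2. b -> p, d -> t, g -> k, v -> f, z -> s / _ #: fires at position(s) 11: rivevfudoas
surface: rivevfudoas


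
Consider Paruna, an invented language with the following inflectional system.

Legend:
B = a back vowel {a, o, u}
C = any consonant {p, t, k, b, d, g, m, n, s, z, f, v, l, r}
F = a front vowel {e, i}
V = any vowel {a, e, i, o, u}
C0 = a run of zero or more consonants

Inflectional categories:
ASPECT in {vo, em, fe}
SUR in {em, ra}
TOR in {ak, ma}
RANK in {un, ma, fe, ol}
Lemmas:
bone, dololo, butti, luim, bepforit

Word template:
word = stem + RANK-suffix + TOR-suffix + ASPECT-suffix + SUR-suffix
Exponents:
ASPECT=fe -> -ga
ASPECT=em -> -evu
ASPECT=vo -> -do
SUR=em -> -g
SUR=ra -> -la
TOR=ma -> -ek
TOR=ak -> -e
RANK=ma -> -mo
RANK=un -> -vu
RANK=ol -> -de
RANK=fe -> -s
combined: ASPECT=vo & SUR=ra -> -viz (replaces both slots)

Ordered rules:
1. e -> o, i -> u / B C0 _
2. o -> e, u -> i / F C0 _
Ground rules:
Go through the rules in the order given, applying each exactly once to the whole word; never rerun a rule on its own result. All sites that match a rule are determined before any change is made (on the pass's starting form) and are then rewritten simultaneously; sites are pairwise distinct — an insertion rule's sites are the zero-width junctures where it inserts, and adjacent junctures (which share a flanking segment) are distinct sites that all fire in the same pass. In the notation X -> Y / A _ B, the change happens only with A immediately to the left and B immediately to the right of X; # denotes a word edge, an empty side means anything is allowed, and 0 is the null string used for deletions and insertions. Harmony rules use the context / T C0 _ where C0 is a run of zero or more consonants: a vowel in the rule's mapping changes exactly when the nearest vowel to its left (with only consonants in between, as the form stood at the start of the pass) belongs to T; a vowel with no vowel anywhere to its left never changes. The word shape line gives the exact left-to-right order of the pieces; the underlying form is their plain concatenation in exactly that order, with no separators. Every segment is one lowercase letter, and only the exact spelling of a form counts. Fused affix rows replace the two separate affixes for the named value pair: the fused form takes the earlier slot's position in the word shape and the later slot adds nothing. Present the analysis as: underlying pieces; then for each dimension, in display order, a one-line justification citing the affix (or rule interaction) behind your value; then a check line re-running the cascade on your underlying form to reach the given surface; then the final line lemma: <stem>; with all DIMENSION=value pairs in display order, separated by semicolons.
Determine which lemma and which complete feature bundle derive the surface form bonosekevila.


underlying: bone-s-ek-evu-la
ASPECT=em - signalled by the affix -evu
SUR=ra - signalled by the affix -la
TOR=ma - signalled by the affix -ek
RANK=fe - signalled by the affix -s
check: bonesekevula -> bonosekevula -> bonosekevila
lemma: bone; ASPECT=em; SUR=ra; TOR=ma; RANK=fe


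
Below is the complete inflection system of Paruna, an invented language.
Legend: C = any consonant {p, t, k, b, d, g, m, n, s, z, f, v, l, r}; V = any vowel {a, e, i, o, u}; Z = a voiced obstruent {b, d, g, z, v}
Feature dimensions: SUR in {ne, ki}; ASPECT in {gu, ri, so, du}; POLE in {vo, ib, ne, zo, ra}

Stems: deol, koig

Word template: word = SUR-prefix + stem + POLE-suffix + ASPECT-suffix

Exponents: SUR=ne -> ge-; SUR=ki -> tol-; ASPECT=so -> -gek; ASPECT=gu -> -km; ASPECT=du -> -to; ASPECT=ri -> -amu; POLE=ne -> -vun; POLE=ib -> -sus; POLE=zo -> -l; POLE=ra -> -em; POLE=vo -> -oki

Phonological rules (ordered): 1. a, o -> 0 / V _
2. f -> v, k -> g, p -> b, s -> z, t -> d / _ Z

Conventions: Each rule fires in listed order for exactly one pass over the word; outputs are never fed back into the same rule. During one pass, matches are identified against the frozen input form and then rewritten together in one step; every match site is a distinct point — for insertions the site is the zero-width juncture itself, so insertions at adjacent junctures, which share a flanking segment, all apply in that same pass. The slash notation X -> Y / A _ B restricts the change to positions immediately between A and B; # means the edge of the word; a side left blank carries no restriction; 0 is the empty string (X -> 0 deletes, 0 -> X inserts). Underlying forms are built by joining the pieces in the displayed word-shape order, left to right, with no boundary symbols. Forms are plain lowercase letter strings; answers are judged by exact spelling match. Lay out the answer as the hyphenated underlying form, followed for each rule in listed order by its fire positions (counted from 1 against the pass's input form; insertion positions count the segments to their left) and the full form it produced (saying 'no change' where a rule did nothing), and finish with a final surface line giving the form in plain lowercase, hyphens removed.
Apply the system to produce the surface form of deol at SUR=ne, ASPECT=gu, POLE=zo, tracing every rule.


underlying: ge-deol-l-km
1. a, o -> 0 / V _: fires at position(s) 5: gedellkm
2. f -> v, k -> g, p -> b, s -> z, t -> d / _ Z: no change
surface: gedellkm


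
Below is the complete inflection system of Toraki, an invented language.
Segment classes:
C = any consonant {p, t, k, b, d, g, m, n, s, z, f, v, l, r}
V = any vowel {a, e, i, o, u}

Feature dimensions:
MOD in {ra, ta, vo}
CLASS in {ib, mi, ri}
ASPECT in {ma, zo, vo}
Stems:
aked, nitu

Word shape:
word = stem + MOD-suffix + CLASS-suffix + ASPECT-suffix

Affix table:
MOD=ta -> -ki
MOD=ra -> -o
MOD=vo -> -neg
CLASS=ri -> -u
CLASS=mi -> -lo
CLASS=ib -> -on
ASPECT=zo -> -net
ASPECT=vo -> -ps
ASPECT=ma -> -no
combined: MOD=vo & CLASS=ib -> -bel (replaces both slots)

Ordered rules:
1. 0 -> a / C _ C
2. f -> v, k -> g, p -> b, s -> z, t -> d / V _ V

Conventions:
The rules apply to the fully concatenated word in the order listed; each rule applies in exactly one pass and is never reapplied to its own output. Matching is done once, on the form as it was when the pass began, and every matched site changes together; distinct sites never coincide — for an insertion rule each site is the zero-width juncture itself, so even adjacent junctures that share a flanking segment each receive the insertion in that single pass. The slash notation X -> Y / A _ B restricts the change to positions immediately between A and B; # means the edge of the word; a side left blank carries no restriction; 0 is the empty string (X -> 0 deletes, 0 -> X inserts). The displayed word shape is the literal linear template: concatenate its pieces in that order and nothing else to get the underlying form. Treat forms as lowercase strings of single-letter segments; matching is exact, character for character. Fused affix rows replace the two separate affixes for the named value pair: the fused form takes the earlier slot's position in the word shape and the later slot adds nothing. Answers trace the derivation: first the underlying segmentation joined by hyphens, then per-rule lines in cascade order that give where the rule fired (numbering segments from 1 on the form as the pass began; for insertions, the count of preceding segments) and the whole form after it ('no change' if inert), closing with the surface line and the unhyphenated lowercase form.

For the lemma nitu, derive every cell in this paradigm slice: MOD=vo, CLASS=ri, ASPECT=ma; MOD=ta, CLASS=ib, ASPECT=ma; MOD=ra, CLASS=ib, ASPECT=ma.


cell MOD=vo, CLASS=ri, ASPECT=ma:
underlying: nitu-neg-u-no
1. 0 -> a / C _ C: no change
2. f -> v, k -> g, p -> b, s -> z, t -> d / V _ V: fires at position(s) 3: niduneguno
surface: niduneguno

cell MOD=ta, CLASS=ib, ASPECT=ma:
underlying: nitu-ki-on-no
1. 0 -> a / C _ C: inserts after position(s) 8: nitukionano
2. f -> v, k -> g, p -> b, s -> z, t -> d / V _ V: fires at position(s) 3, 5: nidugionano
surface: nidugionano

cell MOD=ra, CLASS=ib, ASPECT=ma:
underlying: nitu-o-on-no
1. 0 -> a / C _ C: inserts after position(s) 7: nituoonano
2. f -> v, k -> g, p -> b, s -> z, t -> d / V _ V: fires at position(s) 3: niduoonano
surface: niduoonano
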